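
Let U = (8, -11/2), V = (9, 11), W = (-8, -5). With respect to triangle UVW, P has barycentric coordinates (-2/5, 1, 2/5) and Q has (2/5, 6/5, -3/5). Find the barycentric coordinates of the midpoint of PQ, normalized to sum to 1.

(0, 11/10, -1/10)

Since both coordinate triples sum to 1, the midpoint's barycentrics are the componentwise average.
(-2/5+2/5)/2 = 0; similarly 11/10 and -1/10.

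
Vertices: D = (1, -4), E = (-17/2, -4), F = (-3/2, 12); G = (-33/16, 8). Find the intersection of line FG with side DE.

(-15/4, -4)

Barycentric coordinates of G with respect to DEF: (1/8, 1/8, 3/4).
On side DE the F-coordinate is zero; dropping G's F-weight 3/4 and renormalizing the remaining 1/8 : 1/8 gives weights 1/2, 1/2 on D, E.
H = (1/2)·(1, -4) + (1/2)·(-17/2, -4) = (-15/4, -4).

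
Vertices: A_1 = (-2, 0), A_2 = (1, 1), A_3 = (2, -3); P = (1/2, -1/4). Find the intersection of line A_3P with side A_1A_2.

(0, 2/3)

Barycentric coordinates of P with respect to A_1A_2A_3: (1/4, 1/2, 1/4).
On side A_1A_2 the A_3-coordinate is zero; dropping P's A_3-weight 1/4 and renormalizing the remaining 1/4 : 1/2 gives weights 1/3, 2/3 on A_1, A_2.
Q = (1/3)·(-2, 0) + (2/3)·(1, 1) = (0, 2/3).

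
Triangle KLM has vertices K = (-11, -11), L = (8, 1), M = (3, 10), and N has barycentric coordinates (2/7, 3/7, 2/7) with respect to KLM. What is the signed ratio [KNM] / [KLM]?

The signed ratio [KNM]/[KLM] equals the barycentric coordinate of N at vertex L, which is 3/7.

3/7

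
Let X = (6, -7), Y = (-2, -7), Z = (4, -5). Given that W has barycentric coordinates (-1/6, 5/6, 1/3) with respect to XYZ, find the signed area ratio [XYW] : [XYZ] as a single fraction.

The signed ratio [XYW]/[XYZ] equals the barycentric coordinate of W at vertex Z, which is 1/3.

1/3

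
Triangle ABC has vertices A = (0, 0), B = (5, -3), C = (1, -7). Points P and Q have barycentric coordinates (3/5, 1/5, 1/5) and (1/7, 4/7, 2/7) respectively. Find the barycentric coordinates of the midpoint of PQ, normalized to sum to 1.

(13/35, 27/70, 17/70)

Since both coordinate triples sum to 1, the midpoint's barycentrics are the componentwise average.
(3/5+1/7)/2 = 13/35; similarly 27/70 and 17/70.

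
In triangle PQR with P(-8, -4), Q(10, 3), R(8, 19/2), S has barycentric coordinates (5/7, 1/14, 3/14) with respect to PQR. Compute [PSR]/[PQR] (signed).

1/14

The signed ratio [PSR]/[PQR] equals the barycentric coordinate of S at vertex Q, which is 1/14.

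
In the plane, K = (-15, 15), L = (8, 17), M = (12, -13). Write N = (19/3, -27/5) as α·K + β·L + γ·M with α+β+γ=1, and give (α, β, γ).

(1/5, 1/15, 11/15)

Signed area of the reference triangle: [KLM] = ½·((-15)·(17−(-13)) + 8·(-13−15) + 12·(15−17)) = ½·(-450 − 224 − 24) = -349.
[NLM] = ½·((19/3)·(17−(-13)) + 8·(-13−(-27/5)) + 12·(-27/5−17)) = ½·(190 − 304/5 − 1344/5) = -349/5, so the K-coordinate is (-349/5)/(-349) = 1/5.
[KNM] = ½·((-15)·(-27/5−(-13)) + (19/3)·(-13−15) + 12·(15−(-27/5))) = ½·(-114 − 532/3 + 1224/5) = -349/15, so the L-coordinate is 1/15.
[KLN] = ½·((-15)·(17−(-27/5)) + 8·(-27/5−15) + (19/3)·(15−17)) = ½·(-336 − 816/5 − 38/3) = -3839/15, so the M-coordinate is 11/15.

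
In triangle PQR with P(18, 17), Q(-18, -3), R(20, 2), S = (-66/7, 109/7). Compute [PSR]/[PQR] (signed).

5/7

[PQR] = ½·(18·(-3−2) + (-18)·(2−17) + 20·(17−(-3))) = ½·(-90 + 270 + 400) = 290.
[PSR] = ½·(18·(109/7−2) + (-66/7)·(2−17) + 20·(17−(109/7))) = ½·(1710/7 + 990/7 + 200/7) = 1450/7, so the ratio is (1450/7)/290 = 5/7.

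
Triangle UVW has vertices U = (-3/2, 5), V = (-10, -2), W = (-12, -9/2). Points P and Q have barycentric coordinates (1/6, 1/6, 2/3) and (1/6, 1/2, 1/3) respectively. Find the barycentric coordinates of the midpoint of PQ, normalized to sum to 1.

(1/6, 1/3, 1/2)

Since both coordinate triples sum to 1, the midpoint's barycentrics are the componentwise average.
(1/6+1/6)/2 = 1/6; similarly 1/3 and 1/2.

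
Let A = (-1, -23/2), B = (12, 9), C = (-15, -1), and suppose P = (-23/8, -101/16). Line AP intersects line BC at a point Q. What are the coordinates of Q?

(-6, 7/3)

Barycentric coordinates of P with respect to ABC: (5/8, 1/8, 1/4).
On side BC the A-coordinate is zero; dropping P's A-weight 5/8 and renormalizing the remaining 1/8 : 1/4 gives weights 1/3, 2/3 on B, C.
Q = (1/3)·(12, 9) + (2/3)·(-15, -1) = (-6, 7/3).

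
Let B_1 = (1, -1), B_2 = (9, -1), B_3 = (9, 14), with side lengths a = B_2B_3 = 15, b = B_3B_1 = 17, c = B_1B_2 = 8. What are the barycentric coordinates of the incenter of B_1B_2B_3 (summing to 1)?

The incenter has barycentric coordinates proportional to the opposite side lengths: (15 : 17 : 8).
Normalizing by 15+17+8 = 40 gives (3/8, 17/40, 1/5).

(3/8, 17/40, 1/5)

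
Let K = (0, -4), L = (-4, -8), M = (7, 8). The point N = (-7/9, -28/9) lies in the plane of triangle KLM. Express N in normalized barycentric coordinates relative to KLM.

Signed area of the reference triangle: [KLM] = ½·(0·(-8−8) + (-4)·(8−(-4)) + 7·(-4−(-8))) = ½·(0 − 48 + 28) = -10.
[NLM] = ½·((-7/9)·(-8−8) + (-4)·(8−(-28/9)) + 7·(-28/9−(-8))) = ½·(112/9 − 400/9 + 308/9) = 10/9, so the K-coordinate is (10/9)/(-10) = -1/9.
[KNM] = ½·(0·(-28/9−8) + (-7/9)·(8−(-4)) + 7·(-4−(-28/9))) = ½·(0 − 28/3 − 56/9) = -70/9, so the L-coordinate is 7/9.
[KLN] = ½·(0·(-8−(-28/9)) + (-4)·(-28/9−(-4)) + (-7/9)·(-4−(-8))) = ½·(0 − 32/9 − 28/9) = -10/3, so the M-coordinate is 1/3.

(-1/9, 7/9, 1/3)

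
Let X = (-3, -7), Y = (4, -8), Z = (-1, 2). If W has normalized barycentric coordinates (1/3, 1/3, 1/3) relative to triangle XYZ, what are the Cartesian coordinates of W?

W = (1/3)·X + (1/3)·Y + (1/3)·Z.
x-coordinate: (1/3)·(-3) + (1/3)·4 + (1/3)·(-1) = 0.
y-coordinate: (1/3)·(-7) + (1/3)·(-8) + (1/3)·2 = -13/3.

(0, -13/3)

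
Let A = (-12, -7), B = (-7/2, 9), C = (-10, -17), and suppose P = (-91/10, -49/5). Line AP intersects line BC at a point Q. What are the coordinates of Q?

Barycentric coordinates of P with respect to ABC: (1/5, 1/5, 3/5).
On side BC the A-coordinate is zero; dropping P's A-weight 1/5 and renormalizing the remaining 1/5 : 3/5 gives weights 1/4, 3/4 on B, C.
Q = (1/4)·(-7/2, 9) + (3/4)·(-10, -17) = (-67/8, -21/2).

(-67/8, -21/2)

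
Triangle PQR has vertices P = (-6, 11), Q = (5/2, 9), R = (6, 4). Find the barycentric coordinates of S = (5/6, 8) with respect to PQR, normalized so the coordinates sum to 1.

(1/3, 1/3, 1/3)

Signed area of the reference triangle: [PQR] = ½·((-6)·(9−4) + (5/2)·(4−11) + 6·(11−9)) = ½·(-30 − 35/2 + 12) = -71/4.
[SQR] = ½·((5/6)·(9−4) + (5/2)·(4−8) + 6·(8−9)) = ½·(25/6 − 10 − 6) = -71/12, so the P-coordinate is (-71/12)/(-71/4) = 1/3.
[PSR] = ½·((-6)·(8−4) + (5/6)·(4−11) + 6·(11−8)) = ½·(-24 − 35/6 + 18) = -71/12, so the Q-coordinate is 1/3.
[PQS] = ½·((-6)·(9−8) + (5/2)·(8−11) + (5/6)·(11−9)) = ½·(-6 − 15/2 + 5/3) = -71/12, so the R-coordinate is 1/3.
Check: 1/3 + 1/3 + 1/3 = 1.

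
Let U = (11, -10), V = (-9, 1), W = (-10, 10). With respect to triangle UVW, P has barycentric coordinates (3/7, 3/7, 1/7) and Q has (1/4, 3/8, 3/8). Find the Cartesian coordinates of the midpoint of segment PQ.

(-277/112, -45/112)

Barycentric coordinates of the midpoint are the average: (19/56, 45/112, 29/112).
Converting: (19/56)·U + (45/112)·V + (29/112)·W = (-277/112, -45/112).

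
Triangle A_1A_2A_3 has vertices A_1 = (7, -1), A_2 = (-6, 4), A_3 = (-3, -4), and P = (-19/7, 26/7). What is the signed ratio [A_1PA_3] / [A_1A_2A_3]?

6/7

[A_1A_2A_3] = ½·(7·(4−(-4)) + (-6)·(-4−(-1)) + (-3)·(-1−4)) = ½·(56 + 18 + 15) = 89/2.
[A_1PA_3] = ½·(7·(26/7−(-4)) + (-19/7)·(-4−(-1)) + (-3)·(-1−(26/7))) = ½·(54 + 57/7 + 99/7) = 267/7, so the ratio is (267/7)/(89/2) = 6/7.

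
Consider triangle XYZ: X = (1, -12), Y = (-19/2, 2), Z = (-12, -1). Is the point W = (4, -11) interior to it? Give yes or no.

Barycentric coordinates of W: (146/133, 92/133, -15/19).
The three coordinates are positive, positive, negative; a point is interior exactly when all three are positive.

no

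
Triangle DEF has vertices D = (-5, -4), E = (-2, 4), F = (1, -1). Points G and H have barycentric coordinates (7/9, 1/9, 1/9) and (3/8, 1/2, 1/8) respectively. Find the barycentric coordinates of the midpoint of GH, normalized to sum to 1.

Since both coordinate triples sum to 1, the midpoint's barycentrics are the componentwise average.
(7/9+3/8)/2 = 83/144; similarly 11/36 and 17/144.

(83/144, 11/36, 17/144)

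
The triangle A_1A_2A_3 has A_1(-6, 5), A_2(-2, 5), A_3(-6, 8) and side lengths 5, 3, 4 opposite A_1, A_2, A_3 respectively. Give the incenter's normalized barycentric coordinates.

(5/12, 1/4, 1/3)

The incenter has barycentric coordinates proportional to the opposite side lengths: (5 : 3 : 4).
Normalizing by 5+3+4 = 12 gives (5/12, 1/4, 1/3).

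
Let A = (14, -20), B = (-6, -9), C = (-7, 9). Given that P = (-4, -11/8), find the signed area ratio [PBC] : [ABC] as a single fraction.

1/8

[ABC] = ½·(14·(-9−9) + (-6)·(9−(-20)) + (-7)·(-20−(-9))) = ½·(-252 − 174 + 77) = -349/2.
[PBC] = ½·((-4)·(-9−9) + (-6)·(9−(-11/8)) + (-7)·(-11/8−(-9))) = ½·(72 − 249/4 − 427/8) = -349/16, so the ratio is (-349/16)/(-349/2) = 1/8.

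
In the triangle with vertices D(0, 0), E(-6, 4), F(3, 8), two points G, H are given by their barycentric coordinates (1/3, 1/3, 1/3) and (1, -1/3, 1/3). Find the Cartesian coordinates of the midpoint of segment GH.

Barycentric coordinates of the midpoint are the average: (2/3, 0, 1/3).
Converting: (2/3)·D + 0·E + (1/3)·F = (1, 8/3).

(1, 8/3)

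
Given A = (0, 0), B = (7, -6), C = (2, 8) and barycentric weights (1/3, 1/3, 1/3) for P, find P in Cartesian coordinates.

(3, 2/3)

P = (1/3)·A + (1/3)·B + (1/3)·C.
x-coordinate: (1/3)·0 + (1/3)·7 + (1/3)·2 = 3.
y-coordinate: (1/3)·0 + (1/3)·(-6) + (1/3)·8 = 2/3.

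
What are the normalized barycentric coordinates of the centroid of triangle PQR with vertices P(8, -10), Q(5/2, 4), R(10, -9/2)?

The centroid is the average of the vertices, so each weight is 1/3.

(1/3, 1/3, 1/3)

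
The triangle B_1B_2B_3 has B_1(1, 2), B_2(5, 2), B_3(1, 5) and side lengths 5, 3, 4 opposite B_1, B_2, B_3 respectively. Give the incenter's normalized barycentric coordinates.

The incenter has barycentric coordinates proportional to the opposite side lengths: (5 : 3 : 4).
Normalizing by 5+3+4 = 12 gives (5/12, 1/4, 1/3).

(5/12, 1/4, 1/3)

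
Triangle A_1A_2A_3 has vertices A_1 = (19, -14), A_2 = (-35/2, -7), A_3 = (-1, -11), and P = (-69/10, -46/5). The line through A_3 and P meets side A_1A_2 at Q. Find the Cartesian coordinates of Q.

Barycentric coordinates of P with respect to A_1A_2A_3: (1/5, 3/5, 1/5).
On side A_1A_2 the A_3-coordinate is zero; dropping P's A_3-weight 1/5 and renormalizing the remaining 1/5 : 3/5 gives weights 1/4, 3/4 on A_1, A_2.
Q = (1/4)·(19, -14) + (3/4)·(-35/2, -7) = (-67/8, -35/4).

(-67/8, -35/4)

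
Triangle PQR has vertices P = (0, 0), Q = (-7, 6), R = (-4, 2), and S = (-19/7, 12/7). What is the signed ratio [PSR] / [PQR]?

[PQR] = ½·(0·(6−2) + (-7)·(2−0) + (-4)·(0−6)) = ½·(0 − 14 + 24) = 5.
[PSR] = ½·(0·(12/7−2) + (-19/7)·(2−0) + (-4)·(0−(12/7))) = ½·(0 − 38/7 + 48/7) = 5/7, so the ratio is (5/7)/5 = 1/7.

1/7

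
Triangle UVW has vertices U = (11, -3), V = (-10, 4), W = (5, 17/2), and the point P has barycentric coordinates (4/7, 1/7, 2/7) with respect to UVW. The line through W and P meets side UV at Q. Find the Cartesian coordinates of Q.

Line WP meets UV where the W-coordinate vanishes; zeroing P's W-weight and renormalizing leaves U, V-weights 4/7 : 1/7 → (4/5, 1/5).
So Q = (4/5)·U + (1/5)·V = (34/5, -8/5).

(34/5, -8/5)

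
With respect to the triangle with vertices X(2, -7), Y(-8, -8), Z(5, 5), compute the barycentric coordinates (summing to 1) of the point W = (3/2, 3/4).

(1/12, 1/4, 2/3)

Signed area of the reference triangle: [XYZ] = ½·(2·(-8−5) + (-8)·(5−(-7)) + 5·(-7−(-8))) = ½·(-26 − 96 + 5) = -117/2.
[WYZ] = ½·((3/2)·(-8−5) + (-8)·(5−(3/4)) + 5·(3/4−(-8))) = ½·(-39/2 − 34 + 175/4) = -39/8, so the X-coordinate is (-39/8)/(-117/2) = 1/12.
[XWZ] = ½·(2·(3/4−5) + (3/2)·(5−(-7)) + 5·(-7−(3/4))) = ½·(-17/2 + 18 − 155/4) = -117/8, so the Y-coordinate is 1/4.
[XYW] = ½·(2·(-8−(3/4)) + (-8)·(3/4−(-7)) + (3/2)·(-7−(-8))) = ½·(-35/2 − 62 + 3/2) = -39, so the Z-coordinate is 2/3.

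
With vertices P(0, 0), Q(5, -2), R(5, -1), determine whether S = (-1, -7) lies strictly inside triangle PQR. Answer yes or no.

Barycentric coordinates of S: (6/5, 36/5, -37/5).
The three coordinates are positive, positive, negative; a point is interior exactly when all three are positive.

no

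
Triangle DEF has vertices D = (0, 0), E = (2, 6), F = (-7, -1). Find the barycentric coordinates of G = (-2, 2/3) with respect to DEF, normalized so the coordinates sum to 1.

Signed area of the reference triangle: [DEF] = ½·(0·(6−(-1)) + 2·(-1−0) + (-7)·(0−6)) = ½·(0 − 2 + 42) = 20.
[GEF] = ½·((-2)·(6−(-1)) + 2·(-1−(2/3)) + (-7)·(2/3−6)) = ½·(-14 − 10/3 + 112/3) = 10, so the D-coordinate is 10/20 = 1/2.
[DGF] = ½·(0·(2/3−(-1)) + (-2)·(-1−0) + (-7)·(0−(2/3))) = ½·(0 + 2 + 14/3) = 10/3, so the E-coordinate is 1/6.
[DEG] = ½·(0·(6−(2/3)) + 2·(2/3−0) + (-2)·(0−6)) = ½·(0 + 4/3 + 12) = 20/3, so the F-coordinate is 1/3.
Check: 1/2 + 1/6 + 1/3 = 1.

(1/2, 1/6, 1/3)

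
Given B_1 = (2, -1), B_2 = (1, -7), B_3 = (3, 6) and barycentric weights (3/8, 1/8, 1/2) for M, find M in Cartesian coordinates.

(19/8, 7/4)

M = (3/8)·B_1 + (1/8)·B_2 + (1/2)·B_3.
x-coordinate: (3/8)·2 + (1/8)·1 + (1/2)·3 = 19/8.
y-coordinate: (3/8)·(-1) + (1/8)·(-7) + (1/2)·6 = 7/4.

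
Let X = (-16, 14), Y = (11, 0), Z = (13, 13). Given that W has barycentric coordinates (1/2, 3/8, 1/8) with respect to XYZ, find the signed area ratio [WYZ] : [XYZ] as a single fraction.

The signed ratio [WYZ]/[XYZ] equals the barycentric coordinate of W at vertex X, which is 1/2.

1/2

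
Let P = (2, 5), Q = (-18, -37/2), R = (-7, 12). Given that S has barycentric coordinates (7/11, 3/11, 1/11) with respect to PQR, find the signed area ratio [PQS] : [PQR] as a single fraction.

The signed ratio [PQS]/[PQR] equals the barycentric coordinate of S at vertex R, which is 1/11.

1/11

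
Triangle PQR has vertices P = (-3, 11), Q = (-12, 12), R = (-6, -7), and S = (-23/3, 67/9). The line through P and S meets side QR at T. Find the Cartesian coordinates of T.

(-10, 17/3)

Barycentric coordinates of S with respect to PQR: (1/3, 4/9, 2/9).
On side QR the P-coordinate is zero; dropping S's P-weight 1/3 and renormalizing the remaining 4/9 : 2/9 gives weights 2/3, 1/3 on Q, R.
T = (2/3)·(-12, 12) + (1/3)·(-6, -7) = (-10, 17/3).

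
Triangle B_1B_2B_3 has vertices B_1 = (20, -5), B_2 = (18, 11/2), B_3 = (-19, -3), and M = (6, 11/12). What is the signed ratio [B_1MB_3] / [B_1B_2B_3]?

[B_1B_2B_3] = ½·(20·(11/2−(-3)) + 18·(-3−(-5)) + (-19)·(-5−(11/2))) = ½·(170 + 36 + 399/2) = 811/4.
[B_1MB_3] = ½·(20·(11/12−(-3)) + 6·(-3−(-5)) + (-19)·(-5−(11/12))) = ½·(235/3 + 12 + 1349/12) = 811/8, so the ratio is (811/8)/(811/4) = 1/2.

1/2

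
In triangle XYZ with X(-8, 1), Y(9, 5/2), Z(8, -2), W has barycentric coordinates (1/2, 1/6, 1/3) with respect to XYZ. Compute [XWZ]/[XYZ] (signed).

1/6

The signed ratio [XWZ]/[XYZ] equals the barycentric coordinate of W at vertex Y, which is 1/6.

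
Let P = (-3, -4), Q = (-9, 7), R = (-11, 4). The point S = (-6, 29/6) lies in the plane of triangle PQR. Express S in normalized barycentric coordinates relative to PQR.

Signed area of the reference triangle: [PQR] = ½·((-3)·(7−4) + (-9)·(4−(-4)) + (-11)·(-4−7)) = ½·(-9 − 72 + 121) = 20.
[SQR] = ½·((-6)·(7−4) + (-9)·(4−(29/6)) + (-11)·(29/6−7)) = ½·(-18 + 15/2 + 143/6) = 20/3, so the P-coordinate is (20/3)/20 = 1/3.
[PSR] = ½·((-3)·(29/6−4) + (-6)·(4−(-4)) + (-11)·(-4−(29/6))) = ½·(-5/2 − 48 + 583/6) = 70/3, so the Q-coordinate is 7/6.
[PQS] = ½·((-3)·(7−(29/6)) + (-9)·(29/6−(-4)) + (-6)·(-4−7)) = ½·(-13/2 − 159/2 + 66) = -10, so the R-coordinate is -1/2.

(1/3, 7/6, -1/2)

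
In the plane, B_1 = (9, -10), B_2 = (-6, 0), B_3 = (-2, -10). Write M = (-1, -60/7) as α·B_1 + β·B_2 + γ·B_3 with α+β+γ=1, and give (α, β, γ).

(1/7, 1/7, 5/7)

Signed area of the reference triangle: [B_1B_2B_3] = ½·(9·(0−(-10)) + (-6)·(-10−(-10)) + (-2)·(-10−0)) = ½·(90 + 0 + 20) = 55.
[MB_2B_3] = ½·((-1)·(0−(-10)) + (-6)·(-10−(-60/7)) + (-2)·(-60/7−0)) = ½·(-10 + 60/7 + 120/7) = 55/7, so the B_1-coordinate is (55/7)/55 = 1/7.
[B_1MB_3] = ½·(9·(-60/7−(-10)) + (-1)·(-10−(-10)) + (-2)·(-10−(-60/7))) = ½·(90/7 + 0 + 20/7) = 55/7, so the B_2-coordinate is 1/7.
[B_1B_2M] = ½·(9·(0−(-60/7)) + (-6)·(-60/7−(-10)) + (-1)·(-10−0)) = ½·(540/7 − 60/7 + 10) = 275/7, so the B_3-coordinate is 5/7.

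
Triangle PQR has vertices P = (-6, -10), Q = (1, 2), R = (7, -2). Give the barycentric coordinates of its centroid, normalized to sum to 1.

(1/3, 1/3, 1/3)

The centroid is the average of the vertices, so each weight is 1/3.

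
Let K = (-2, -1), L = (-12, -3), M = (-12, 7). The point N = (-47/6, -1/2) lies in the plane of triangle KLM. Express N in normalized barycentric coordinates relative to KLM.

Signed area of the reference triangle: [KLM] = ½·((-2)·(-3−7) + (-12)·(7−(-1)) + (-12)·(-1−(-3))) = ½·(20 − 96 − 24) = -50.
[NLM] = ½·((-47/6)·(-3−7) + (-12)·(7−(-1/2)) + (-12)·(-1/2−(-3))) = ½·(235/3 − 90 − 30) = -125/6, so the K-coordinate is (-125/6)/(-50) = 5/12.
[KNM] = ½·((-2)·(-1/2−7) + (-47/6)·(7−(-1)) + (-12)·(-1−(-1/2))) = ½·(15 − 188/3 + 6) = -125/6, so the L-coordinate is 5/12.
[KLN] = ½·((-2)·(-3−(-1/2)) + (-12)·(-1/2−(-1)) + (-47/6)·(-1−(-3))) = ½·(5 − 6 − 47/3) = -25/3, so the M-coordinate is 1/6.
Check: 5/12 + 5/12 + 1/6 = 1.

(5/12, 5/12, 1/6)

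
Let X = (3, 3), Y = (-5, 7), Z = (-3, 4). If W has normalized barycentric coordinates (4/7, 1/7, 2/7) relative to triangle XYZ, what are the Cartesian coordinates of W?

W = (4/7)·X + (1/7)·Y + (2/7)·Z.
x-coordinate: (4/7)·3 + (1/7)·(-5) + (2/7)·(-3) = 1/7.
y-coordinate: (4/7)·3 + (1/7)·7 + (2/7)·4 = 27/7.

(1/7, 27/7)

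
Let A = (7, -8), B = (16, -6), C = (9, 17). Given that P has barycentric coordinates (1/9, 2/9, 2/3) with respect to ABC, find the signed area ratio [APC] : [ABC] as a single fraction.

The signed ratio [APC]/[ABC] equals the barycentric coordinate of P at vertex B, which is 2/9.

2/9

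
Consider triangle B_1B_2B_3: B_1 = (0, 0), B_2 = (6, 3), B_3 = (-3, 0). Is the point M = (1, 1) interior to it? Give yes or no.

Barycentric coordinates of M: (1/3, 1/3, 1/3).
The three coordinates are positive, positive, positive; a point is interior exactly when all three are positive.

yes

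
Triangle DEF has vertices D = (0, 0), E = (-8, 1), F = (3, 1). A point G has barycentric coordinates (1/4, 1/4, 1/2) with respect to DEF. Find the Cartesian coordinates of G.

G = (1/4)·D + (1/4)·E + (1/2)·F.
x-coordinate: (1/4)·0 + (1/4)·(-8) + (1/2)·3 = -1/2.
y-coordinate: (1/4)·0 + (1/4)·1 + (1/2)·1 = 3/4.

(-1/2, 3/4)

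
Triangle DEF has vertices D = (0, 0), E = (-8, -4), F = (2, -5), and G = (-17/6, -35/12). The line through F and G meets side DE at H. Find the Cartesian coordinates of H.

Barycentric coordinates of G with respect to DEF: (1/3, 5/12, 1/4).
On side DE the F-coordinate is zero; dropping G's F-weight 1/4 and renormalizing the remaining 1/3 : 5/12 gives weights 4/9, 5/9 on D, E.
H = (4/9)·(0, 0) + (5/9)·(-8, -4) = (-40/9, -20/9).

(-40/9, -20/9)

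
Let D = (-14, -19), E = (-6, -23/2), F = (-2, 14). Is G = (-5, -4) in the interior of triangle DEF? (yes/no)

Barycentric coordinates of G: (3/116, 39/58, 35/116).
The three coordinates are positive, positive, positive; a point is interior exactly when all three are positive.

yes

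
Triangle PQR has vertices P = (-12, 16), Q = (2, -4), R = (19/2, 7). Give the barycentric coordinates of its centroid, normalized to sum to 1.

(1/3, 1/3, 1/3)

The centroid is the average of the vertices, so each weight is 1/3.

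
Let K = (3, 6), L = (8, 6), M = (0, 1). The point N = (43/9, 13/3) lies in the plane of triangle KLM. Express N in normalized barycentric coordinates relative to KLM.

Signed area of the reference triangle: [KLM] = ½·(3·(6−1) + 8·(1−6) + 0·(6−6)) = ½·(15 − 40 + 0) = -25/2.
[NLM] = ½·((43/9)·(6−1) + 8·(1−(13/3)) + 0·(13/3−6)) = ½·(215/9 − 80/3 + 0) = -25/18, so the K-coordinate is (-25/18)/(-25/2) = 1/9.
[KNM] = ½·(3·(13/3−1) + (43/9)·(1−6) + 0·(6−(13/3))) = ½·(10 − 215/9 + 0) = -125/18, so the L-coordinate is 5/9.
[KLN] = ½·(3·(6−(13/3)) + 8·(13/3−6) + (43/9)·(6−6)) = ½·(5 − 40/3 + 0) = -25/6, so the M-coordinate is 1/3.
Check: 1/9 + 5/9 + 1/3 = 1.

(1/9, 5/9, 1/3)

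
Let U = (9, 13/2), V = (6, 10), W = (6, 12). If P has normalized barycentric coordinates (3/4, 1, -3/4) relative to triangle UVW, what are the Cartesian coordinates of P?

P = (3/4)·U + 1·V + (-3/4)·W.
x-coordinate: (3/4)·9 + 1·6 + (-3/4)·6 = 33/4.
y-coordinate: (3/4)·(13/2) + 1·10 + (-3/4)·12 = 47/8.

(33/4, 47/8)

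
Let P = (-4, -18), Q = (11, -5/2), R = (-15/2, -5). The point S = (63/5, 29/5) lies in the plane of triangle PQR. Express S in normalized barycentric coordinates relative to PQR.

Signed area of the reference triangle: [PQR] = ½·((-4)·(-5/2−(-5)) + 11·(-5−(-18)) + (-15/2)·(-18−(-5/2))) = ½·(-10 + 143 + 465/4) = 997/8.
[SQR] = ½·((63/5)·(-5/2−(-5)) + 11·(-5−(29/5)) + (-15/2)·(29/5−(-5/2))) = ½·(63/2 − 594/5 − 249/4) = -2991/40, so the P-coordinate is (-2991/40)/(997/8) = -3/5.
[PSR] = ½·((-4)·(29/5−(-5)) + (63/5)·(-5−(-18)) + (-15/2)·(-18−(29/5))) = ½·(-216/5 + 819/5 + 357/2) = 2991/20, so the Q-coordinate is 6/5.
[PQS] = ½·((-4)·(-5/2−(29/5)) + 11·(29/5−(-18)) + (63/5)·(-18−(-5/2))) = ½·(166/5 + 1309/5 − 1953/10) = 997/20, so the R-coordinate is 2/5.

(-3/5, 6/5, 2/5)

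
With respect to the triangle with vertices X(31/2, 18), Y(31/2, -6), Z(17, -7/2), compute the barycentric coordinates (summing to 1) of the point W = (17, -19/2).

(-1/4, 1/4, 1)

Signed area of the reference triangle: [XYZ] = ½·((31/2)·(-6−(-7/2)) + (31/2)·(-7/2−18) + 17·(18−(-6))) = ½·(-155/4 − 1333/4 + 408) = 18.
[WYZ] = ½·(17·(-6−(-7/2)) + (31/2)·(-7/2−(-19/2)) + 17·(-19/2−(-6))) = ½·(-85/2 + 93 − 119/2) = -9/2, so the X-coordinate is (-9/2)/18 = -1/4.
[XWZ] = ½·((31/2)·(-19/2−(-7/2)) + 17·(-7/2−18) + 17·(18−(-19/2))) = ½·(-93 − 731/2 + 935/2) = 9/2, so the Y-coordinate is 1/4.
[XYW] = ½·((31/2)·(-6−(-19/2)) + (31/2)·(-19/2−18) + 17·(18−(-6))) = ½·(217/4 − 1705/4 + 408) = 18, so the Z-coordinate is 1.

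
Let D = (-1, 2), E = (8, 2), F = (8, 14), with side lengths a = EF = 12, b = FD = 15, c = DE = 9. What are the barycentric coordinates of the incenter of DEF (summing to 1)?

(1/3, 5/12, 1/4)

The incenter has barycentric coordinates proportional to the opposite side lengths: (12 : 15 : 9).
Normalizing by 12+15+9 = 36 gives (1/3, 5/12, 1/4).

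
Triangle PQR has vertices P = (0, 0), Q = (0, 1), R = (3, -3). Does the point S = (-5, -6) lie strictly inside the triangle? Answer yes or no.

Barycentric coordinates of S: (41/3, -11, -5/3).
The three coordinates are positive, negative, negative; a point is interior exactly when all three are positive.

no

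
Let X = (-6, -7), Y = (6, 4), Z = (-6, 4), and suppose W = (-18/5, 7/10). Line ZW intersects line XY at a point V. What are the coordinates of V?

(-6/5, -13/5)

Barycentric coordinates of W with respect to XYZ: (3/10, 1/5, 1/2).
On side XY the Z-coordinate is zero; dropping W's Z-weight 1/2 and renormalizing the remaining 3/10 : 1/5 gives weights 3/5, 2/5 on X, Y.
V = (3/5)·(-6, -7) + (2/5)·(6, 4) = (-6/5, -13/5).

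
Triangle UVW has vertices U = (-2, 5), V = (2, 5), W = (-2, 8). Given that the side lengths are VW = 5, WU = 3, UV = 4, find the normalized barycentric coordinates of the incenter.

The incenter has barycentric coordinates proportional to the opposite side lengths: (5 : 3 : 4).
Normalizing by 5+3+4 = 12 gives (5/12, 1/4, 1/3).

(5/12, 1/4, 1/3)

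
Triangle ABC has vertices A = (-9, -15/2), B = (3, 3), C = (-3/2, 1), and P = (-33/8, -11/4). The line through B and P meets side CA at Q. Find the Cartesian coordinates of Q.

(-13/2, -14/3)

Barycentric coordinates of P with respect to ABC: (1/2, 1/4, 1/4).
On side CA the B-coordinate is zero; dropping P's B-weight 1/4 and renormalizing the remaining 1/4 : 1/2 gives weights 1/3, 2/3 on C, A.
Q = (1/3)·(-3/2, 1) + (2/3)·(-9, -15/2) = (-13/2, -14/3).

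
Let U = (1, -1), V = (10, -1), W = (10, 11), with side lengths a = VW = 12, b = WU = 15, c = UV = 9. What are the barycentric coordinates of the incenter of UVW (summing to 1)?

(1/3, 5/12, 1/4)

The incenter has barycentric coordinates proportional to the opposite side lengths: (12 : 15 : 9).
Normalizing by 12+15+9 = 36 gives (1/3, 5/12, 1/4).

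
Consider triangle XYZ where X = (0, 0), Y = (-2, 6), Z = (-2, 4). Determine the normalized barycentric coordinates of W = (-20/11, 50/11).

(1/11, 5/11, 5/11)

Signed area of the reference triangle: [XYZ] = ½·(0·(6−4) + (-2)·(4−0) + (-2)·(0−6)) = ½·(0 − 8 + 12) = 2.
[WYZ] = ½·((-20/11)·(6−4) + (-2)·(4−(50/11)) + (-2)·(50/11−6)) = ½·(-40/11 + 12/11 + 32/11) = 2/11, so the X-coordinate is (2/11)/2 = 1/11.
[XWZ] = ½·(0·(50/11−4) + (-20/11)·(4−0) + (-2)·(0−(50/11))) = ½·(0 − 80/11 + 100/11) = 10/11, so the Y-coordinate is 5/11.
[XYW] = ½·(0·(6−(50/11)) + (-2)·(50/11−0) + (-20/11)·(0−6)) = ½·(0 − 100/11 + 120/11) = 10/11, so the Z-coordinate is 5/11.
Check: 1/11 + 5/11 + 5/11 = 1.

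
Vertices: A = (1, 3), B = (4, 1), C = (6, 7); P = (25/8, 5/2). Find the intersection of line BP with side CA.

Barycentric coordinates of P with respect to ABC: (3/8, 1/2, 1/8).
On side CA the B-coordinate is zero; dropping P's B-weight 1/2 and renormalizing the remaining 1/8 : 3/8 gives weights 1/4, 3/4 on C, A.
Q = (1/4)·(6, 7) + (3/4)·(1, 3) = (9/4, 4).

(9/4, 4)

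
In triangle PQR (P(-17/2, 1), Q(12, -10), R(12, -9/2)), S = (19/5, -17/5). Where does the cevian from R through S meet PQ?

(-5/3, -8/3)

Barycentric coordinates of S with respect to PQR: (2/5, 1/5, 2/5).
On side PQ the R-coordinate is zero; dropping S's R-weight 2/5 and renormalizing the remaining 2/5 : 1/5 gives weights 2/3, 1/3 on P, Q.
T = (2/3)·(-17/2, 1) + (1/3)·(12, -10) = (-5/3, -8/3).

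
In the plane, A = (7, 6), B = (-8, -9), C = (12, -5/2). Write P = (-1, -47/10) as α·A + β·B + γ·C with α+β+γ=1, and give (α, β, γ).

(1/5, 3/5, 1/5)

Signed area of the reference triangle: [ABC] = ½·(7·(-9−(-5/2)) + (-8)·(-5/2−6) + 12·(6−(-9))) = ½·(-91/2 + 68 + 180) = 405/4.
[PBC] = ½·((-1)·(-9−(-5/2)) + (-8)·(-5/2−(-47/10)) + 12·(-47/10−(-9))) = ½·(13/2 − 88/5 + 258/5) = 81/4, so the A-coordinate is (81/4)/(405/4) = 1/5.
[APC] = ½·(7·(-47/10−(-5/2)) + (-1)·(-5/2−6) + 12·(6−(-47/10))) = ½·(-77/5 + 17/2 + 642/5) = 243/4, so the B-coordinate is 3/5.
[ABP] = ½·(7·(-9−(-47/10)) + (-8)·(-47/10−6) + (-1)·(6−(-9))) = ½·(-301/10 + 428/5 − 15) = 81/4, so the C-coordinate is 1/5.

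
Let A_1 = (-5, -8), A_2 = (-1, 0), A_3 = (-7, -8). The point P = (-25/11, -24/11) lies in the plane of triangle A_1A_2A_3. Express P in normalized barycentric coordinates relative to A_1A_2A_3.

(2/11, 8/11, 1/11)

Signed area of the reference triangle: [A_1A_2A_3] = ½·((-5)·(0−(-8)) + (-1)·(-8−(-8)) + (-7)·(-8−0)) = ½·(-40 + 0 + 56) = 8.
[PA_2A_3] = ½·((-25/11)·(0−(-8)) + (-1)·(-8−(-24/11)) + (-7)·(-24/11−0)) = ½·(-200/11 + 64/11 + 168/11) = 16/11, so the A_1-coordinate is (16/11)/8 = 2/11.
[A_1PA_3] = ½·((-5)·(-24/11−(-8)) + (-25/11)·(-8−(-8)) + (-7)·(-8−(-24/11))) = ½·(-320/11 + 0 + 448/11) = 64/11, so the A_2-coordinate is 8/11.
[A_1A_2P] = ½·((-5)·(0−(-24/11)) + (-1)·(-24/11−(-8)) + (-25/11)·(-8−0)) = ½·(-120/11 − 64/11 + 200/11) = 8/11, so the A_3-coordinate is 1/11.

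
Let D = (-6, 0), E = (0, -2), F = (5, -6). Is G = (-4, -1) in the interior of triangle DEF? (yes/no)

Barycentric coordinates of G: (11/14, 1/14, 1/7).
The three coordinates are positive, positive, positive; a point is interior exactly when all three are positive.

yes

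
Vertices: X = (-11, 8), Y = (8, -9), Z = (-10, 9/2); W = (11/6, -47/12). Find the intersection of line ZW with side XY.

Barycentric coordinates of W with respect to XYZ: (1/6, 2/3, 1/6).
On side XY the Z-coordinate is zero; dropping W's Z-weight 1/6 and renormalizing the remaining 1/6 : 2/3 gives weights 1/5, 4/5 on X, Y.
V = (1/5)·(-11, 8) + (4/5)·(8, -9) = (21/5, -28/5).

(21/5, -28/5)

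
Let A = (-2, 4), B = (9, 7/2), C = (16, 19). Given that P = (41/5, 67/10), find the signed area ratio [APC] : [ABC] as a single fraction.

3/5

[ABC] = ½·((-2)·(7/2−19) + 9·(19−4) + 16·(4−(7/2))) = ½·(31 + 135 + 8) = 87.
[APC] = ½·((-2)·(67/10−19) + (41/5)·(19−4) + 16·(4−(67/10))) = ½·(123/5 + 123 − 216/5) = 261/5, so the ratio is (261/5)/87 = 3/5.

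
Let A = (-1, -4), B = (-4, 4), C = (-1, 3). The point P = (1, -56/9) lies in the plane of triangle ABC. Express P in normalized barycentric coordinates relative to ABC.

(11/9, -2/3, 4/9)

Signed area of the reference triangle: [ABC] = ½·((-1)·(4−3) + (-4)·(3−(-4)) + (-1)·(-4−4)) = ½·(-1 − 28 + 8) = -21/2.
[PBC] = ½·(1·(4−3) + (-4)·(3−(-56/9)) + (-1)·(-56/9−4)) = ½·(1 − 332/9 + 92/9) = -77/6, so the A-coordinate is (-77/6)/(-21/2) = 11/9.
[APC] = ½·((-1)·(-56/9−3) + 1·(3−(-4)) + (-1)·(-4−(-56/9))) = ½·(83/9 + 7 − 20/9) = 7, so the B-coordinate is -2/3.
[ABP] = ½·((-1)·(4−(-56/9)) + (-4)·(-56/9−(-4)) + 1·(-4−4)) = ½·(-92/9 + 80/9 − 8) = -14/3, so the C-coordinate is 4/9.
Check: 11/9 − 2/3 + 4/9 = 1.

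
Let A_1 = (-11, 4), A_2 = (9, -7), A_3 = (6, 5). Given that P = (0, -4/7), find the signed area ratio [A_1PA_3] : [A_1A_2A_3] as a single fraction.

[A_1A_2A_3] = ½·((-11)·(-7−5) + 9·(5−4) + 6·(4−(-7))) = ½·(132 + 9 + 66) = 207/2.
[A_1PA_3] = ½·((-11)·(-4/7−5) + 0·(5−4) + 6·(4−(-4/7))) = ½·(429/7 + 0 + 192/7) = 621/14, so the ratio is (621/14)/(207/2) = 3/7.

3/7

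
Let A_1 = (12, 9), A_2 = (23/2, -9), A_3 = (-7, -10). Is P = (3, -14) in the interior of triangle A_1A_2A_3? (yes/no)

Barycentric coordinates of P: (-24/95, 4/5, 43/95).
The three coordinates are negative, positive, positive; a point is interior exactly when all three are positive.

no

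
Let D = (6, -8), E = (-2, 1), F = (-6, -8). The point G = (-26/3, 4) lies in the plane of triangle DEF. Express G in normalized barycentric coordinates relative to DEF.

(-2/3, 4/3, 1/3)

Signed area of the reference triangle: [DEF] = ½·(6·(1−(-8)) + (-2)·(-8−(-8)) + (-6)·(-8−1)) = ½·(54 + 0 + 54) = 54.
[GEF] = ½·((-26/3)·(1−(-8)) + (-2)·(-8−4) + (-6)·(4−1)) = ½·(-78 + 24 − 18) = -36, so the D-coordinate is (-36)/54 = -2/3.
[DGF] = ½·(6·(4−(-8)) + (-26/3)·(-8−(-8)) + (-6)·(-8−4)) = ½·(72 + 0 + 72) = 72, so the E-coordinate is 4/3.
[DEG] = ½·(6·(1−4) + (-2)·(4−(-8)) + (-26/3)·(-8−1)) = ½·(-18 − 24 + 78) = 18, so the F-coordinate is 1/3.
Check: -2/3 + 4/3 + 1/3 = 1.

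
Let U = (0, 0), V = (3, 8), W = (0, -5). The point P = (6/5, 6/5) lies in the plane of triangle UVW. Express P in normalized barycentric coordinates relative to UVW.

(1/5, 2/5, 2/5)

Signed area of the reference triangle: [UVW] = ½·(0·(8−(-5)) + 3·(-5−0) + 0·(0−8)) = ½·(0 − 15 + 0) = -15/2.
[PVW] = ½·((6/5)·(8−(-5)) + 3·(-5−(6/5)) + 0·(6/5−8)) = ½·(78/5 − 93/5 + 0) = -3/2, so the U-coordinate is (-3/2)/(-15/2) = 1/5.
[UPW] = ½·(0·(6/5−(-5)) + (6/5)·(-5−0) + 0·(0−(6/5))) = ½·(0 − 6 + 0) = -3, so the V-coordinate is 2/5.
[UVP] = ½·(0·(8−(6/5)) + 3·(6/5−0) + (6/5)·(0−8)) = ½·(0 + 18/5 − 48/5) = -3, so the W-coordinate is 2/5.
Check: 1/5 + 2/5 + 2/5 = 1.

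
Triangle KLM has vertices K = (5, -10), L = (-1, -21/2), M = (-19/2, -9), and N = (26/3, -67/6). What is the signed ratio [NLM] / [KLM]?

[KLM] = ½·(5·(-21/2−(-9)) + (-1)·(-9−(-10)) + (-19/2)·(-10−(-21/2))) = ½·(-15/2 − 1 − 19/4) = -53/8.
[NLM] = ½·((26/3)·(-21/2−(-9)) + (-1)·(-9−(-67/6)) + (-19/2)·(-67/6−(-21/2))) = ½·(-13 − 13/6 + 19/3) = -53/12, so the ratio is (-53/12)/(-53/8) = 2/3.

2/3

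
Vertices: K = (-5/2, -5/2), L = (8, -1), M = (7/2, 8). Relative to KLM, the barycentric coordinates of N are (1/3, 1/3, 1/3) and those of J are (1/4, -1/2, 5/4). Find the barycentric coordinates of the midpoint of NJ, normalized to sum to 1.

(7/24, -1/12, 19/24)

Since both coordinate triples sum to 1, the midpoint's barycentrics are the componentwise average.
(1/3+1/4)/2 = 7/24; similarly -1/12 and 19/24.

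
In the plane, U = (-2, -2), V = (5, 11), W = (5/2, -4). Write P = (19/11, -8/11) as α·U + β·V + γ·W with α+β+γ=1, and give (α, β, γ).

(3/11, 2/11, 6/11)

Signed area of the reference triangle: [UVW] = ½·((-2)·(11−(-4)) + 5·(-4−(-2)) + (5/2)·(-2−11)) = ½·(-30 − 10 − 65/2) = -145/4.
[PVW] = ½·((19/11)·(11−(-4)) + 5·(-4−(-8/11)) + (5/2)·(-8/11−11)) = ½·(285/11 − 180/11 − 645/22) = -435/44, so the U-coordinate is (-435/44)/(-145/4) = 3/11.
[UPW] = ½·((-2)·(-8/11−(-4)) + (19/11)·(-4−(-2)) + (5/2)·(-2−(-8/11))) = ½·(-72/11 − 38/11 − 35/11) = -145/22, so the V-coordinate is 2/11.
[UVP] = ½·((-2)·(11−(-8/11)) + 5·(-8/11−(-2)) + (19/11)·(-2−11)) = ½·(-258/11 + 70/11 − 247/11) = -435/22, so the W-coordinate is 6/11.
Check: 3/11 + 2/11 + 6/11 = 1.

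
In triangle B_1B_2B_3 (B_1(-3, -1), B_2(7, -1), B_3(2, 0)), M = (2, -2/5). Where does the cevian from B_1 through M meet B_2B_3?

(13/4, -1/4)

Barycentric coordinates of M with respect to B_1B_2B_3: (1/5, 1/5, 3/5).
On side B_2B_3 the B_1-coordinate is zero; dropping M's B_1-weight 1/5 and renormalizing the remaining 1/5 : 3/5 gives weights 1/4, 3/4 on B_2, B_3.
N = (1/4)·(7, -1) + (3/4)·(2, 0) = (13/4, -1/4).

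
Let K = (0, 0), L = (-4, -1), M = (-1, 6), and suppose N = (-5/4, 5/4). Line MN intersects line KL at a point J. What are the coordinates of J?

(-4/3, -1/3)

Barycentric coordinates of N with respect to KLM: (1/2, 1/4, 1/4).
On side KL the M-coordinate is zero; dropping N's M-weight 1/4 and renormalizing the remaining 1/2 : 1/4 gives weights 2/3, 1/3 on K, L.
J = (2/3)·(0, 0) + (1/3)·(-4, -1) = (-4/3, -1/3).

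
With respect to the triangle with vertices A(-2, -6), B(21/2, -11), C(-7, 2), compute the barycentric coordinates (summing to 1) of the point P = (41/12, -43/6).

(1/3, 1/2, 1/6)

Signed area of the reference triangle: [ABC] = ½·((-2)·(-11−2) + (21/2)·(2−(-6)) + (-7)·(-6−(-11))) = ½·(26 + 84 − 35) = 75/2.
[PBC] = ½·((41/12)·(-11−2) + (21/2)·(2−(-43/6)) + (-7)·(-43/6−(-11))) = ½·(-533/12 + 385/4 − 161/6) = 25/2, so the A-coordinate is (25/2)/(75/2) = 1/3.
[APC] = ½·((-2)·(-43/6−2) + (41/12)·(2−(-6)) + (-7)·(-6−(-43/6))) = ½·(55/3 + 82/3 − 49/6) = 75/4, so the B-coordinate is 1/2.
[ABP] = ½·((-2)·(-11−(-43/6)) + (21/2)·(-43/6−(-6)) + (41/12)·(-6−(-11))) = ½·(23/3 − 49/4 + 205/12) = 25/4, so the C-coordinate is 1/6.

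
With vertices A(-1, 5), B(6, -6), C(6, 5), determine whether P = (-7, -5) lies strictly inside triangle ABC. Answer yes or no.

Barycentric coordinates of P: (13/7, 10/11, -136/77).
The three coordinates are positive, positive, negative; a point is interior exactly when all three are positive.

no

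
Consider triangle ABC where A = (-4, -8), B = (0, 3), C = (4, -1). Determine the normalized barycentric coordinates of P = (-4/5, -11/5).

Signed area of the reference triangle: [ABC] = ½·((-4)·(3−(-1)) + 0·(-1−(-8)) + 4·(-8−3)) = ½·(-16 + 0 − 44) = -30.
[PBC] = ½·((-4/5)·(3−(-1)) + 0·(-1−(-11/5)) + 4·(-11/5−3)) = ½·(-16/5 + 0 − 104/5) = -12, so the A-coordinate is (-12)/(-30) = 2/5.
[APC] = ½·((-4)·(-11/5−(-1)) + (-4/5)·(-1−(-8)) + 4·(-8−(-11/5))) = ½·(24/5 − 28/5 − 116/5) = -12, so the B-coordinate is 2/5.
[ABP] = ½·((-4)·(3−(-11/5)) + 0·(-11/5−(-8)) + (-4/5)·(-8−3)) = ½·(-104/5 + 0 + 44/5) = -6, so the C-coordinate is 1/5.

(2/5, 2/5, 1/5)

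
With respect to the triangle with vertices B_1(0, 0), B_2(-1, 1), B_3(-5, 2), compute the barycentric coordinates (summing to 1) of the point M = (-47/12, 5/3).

Signed area of the reference triangle: [B_1B_2B_3] = ½·(0·(1−2) + (-1)·(2−0) + (-5)·(0−1)) = ½·(0 − 2 + 5) = 3/2.
[MB_2B_3] = ½·((-47/12)·(1−2) + (-1)·(2−(5/3)) + (-5)·(5/3−1)) = ½·(47/12 − 1/3 − 10/3) = 1/8, so the B_1-coordinate is (1/8)/(3/2) = 1/12.
[B_1MB_3] = ½·(0·(5/3−2) + (-47/12)·(2−0) + (-5)·(0−(5/3))) = ½·(0 − 47/6 + 25/3) = 1/4, so the B_2-coordinate is 1/6.
[B_1B_2M] = ½·(0·(1−(5/3)) + (-1)·(5/3−0) + (-47/12)·(0−1)) = ½·(0 − 5/3 + 47/12) = 9/8, so the B_3-coordinate is 3/4.

(1/12, 1/6, 3/4)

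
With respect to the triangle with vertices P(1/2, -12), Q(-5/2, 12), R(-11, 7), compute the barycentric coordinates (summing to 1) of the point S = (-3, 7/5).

(2/5, 2/5, 1/5)

Signed area of the reference triangle: [PQR] = ½·((1/2)·(12−7) + (-5/2)·(7−(-12)) + (-11)·(-12−12)) = ½·(5/2 − 95/2 + 264) = 219/2.
[SQR] = ½·((-3)·(12−7) + (-5/2)·(7−(7/5)) + (-11)·(7/5−12)) = ½·(-15 − 14 + 583/5) = 219/5, so the P-coordinate is (219/5)/(219/2) = 2/5.
[PSR] = ½·((1/2)·(7/5−7) + (-3)·(7−(-12)) + (-11)·(-12−(7/5))) = ½·(-14/5 − 57 + 737/5) = 219/5, so the Q-coordinate is 2/5.
[PQS] = ½·((1/2)·(12−(7/5)) + (-5/2)·(7/5−(-12)) + (-3)·(-12−12)) = ½·(53/10 − 67/2 + 72) = 219/10, so the R-coordinate is 1/5.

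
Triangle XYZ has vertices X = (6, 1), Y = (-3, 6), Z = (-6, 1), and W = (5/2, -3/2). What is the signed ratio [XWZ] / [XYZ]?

-1/2

[XYZ] = ½·(6·(6−1) + (-3)·(1−1) + (-6)·(1−6)) = ½·(30 + 0 + 30) = 30.
[XWZ] = ½·(6·(-3/2−1) + (5/2)·(1−1) + (-6)·(1−(-3/2))) = ½·(-15 + 0 − 15) = -15, so the ratio is (-15)/30 = -1/2.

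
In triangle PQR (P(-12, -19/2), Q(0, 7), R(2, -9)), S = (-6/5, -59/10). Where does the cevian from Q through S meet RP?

Barycentric coordinates of S with respect to PQR: (1/5, 1/5, 3/5).
On side RP the Q-coordinate is zero; dropping S's Q-weight 1/5 and renormalizing the remaining 3/5 : 1/5 gives weights 3/4, 1/4 on R, P.
T = (3/4)·(2, -9) + (1/4)·(-12, -19/2) = (-3/2, -73/8).

(-3/2, -73/8)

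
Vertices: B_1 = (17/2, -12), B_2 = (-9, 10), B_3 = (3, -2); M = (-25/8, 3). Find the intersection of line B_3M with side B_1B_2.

(-4, 26/7)

Barycentric coordinates of M with respect to B_1B_2B_3: (1/4, 5/8, 1/8).
On side B_1B_2 the B_3-coordinate is zero; dropping M's B_3-weight 1/8 and renormalizing the remaining 1/4 : 5/8 gives weights 2/7, 5/7 on B_1, B_2.
N = (2/7)·(17/2, -12) + (5/7)·(-9, 10) = (-4, 26/7).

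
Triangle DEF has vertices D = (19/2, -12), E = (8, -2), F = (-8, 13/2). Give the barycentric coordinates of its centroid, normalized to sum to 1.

(1/3, 1/3, 1/3)

The centroid is the average of the vertices, so each weight is 1/3.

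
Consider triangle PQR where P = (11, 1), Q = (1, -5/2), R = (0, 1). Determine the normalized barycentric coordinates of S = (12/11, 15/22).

(1/11, 1/11, 9/11)

Signed area of the reference triangle: [PQR] = ½·(11·(-5/2−1) + 1·(1−1) + 0·(1−(-5/2))) = ½·(-77/2 + 0 + 0) = -77/4.
[SQR] = ½·((12/11)·(-5/2−1) + 1·(1−(15/22)) + 0·(15/22−(-5/2))) = ½·(-42/11 + 7/22 + 0) = -7/4, so the P-coordinate is (-7/4)/(-77/4) = 1/11.
[PSR] = ½·(11·(15/22−1) + (12/11)·(1−1) + 0·(1−(15/22))) = ½·(-7/2 + 0 + 0) = -7/4, so the Q-coordinate is 1/11.
[PQS] = ½·(11·(-5/2−(15/22)) + 1·(15/22−1) + (12/11)·(1−(-5/2))) = ½·(-35 − 7/22 + 42/11) = -63/4, so the R-coordinate is 9/11.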